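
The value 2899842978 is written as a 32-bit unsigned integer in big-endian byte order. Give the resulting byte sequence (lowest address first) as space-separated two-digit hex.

AC D8 17 A2

2899842978 in hexadecimal, padded to 32 bits, is 0xACD817A2.
Split into bytes (most-significant first): AC D8 17 A2.
Big-endian stores the most-significant byte at the lowest address.
So the memory order matches the most-significant-first order: AC D8 17 A2.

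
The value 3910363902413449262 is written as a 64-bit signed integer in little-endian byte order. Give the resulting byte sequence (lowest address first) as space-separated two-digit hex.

2E 28 DD 51 40 67 44 36

3910363902413449262 in hexadecimal, padded to 64 bits, is 0x3644674051DD282E.
Split into bytes (most-significant first): 36 44 67 40 51 DD 28 2E.
In little-endian order the low byte comes first in memory.
So at ascending addresses the bytes are 2E 28 DD 51 40 67 44 36.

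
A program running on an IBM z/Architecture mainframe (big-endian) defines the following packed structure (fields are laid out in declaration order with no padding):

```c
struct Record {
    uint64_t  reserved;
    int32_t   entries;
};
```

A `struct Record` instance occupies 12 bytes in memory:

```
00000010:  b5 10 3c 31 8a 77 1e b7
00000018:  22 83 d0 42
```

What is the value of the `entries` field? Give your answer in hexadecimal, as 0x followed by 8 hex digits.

`entries` follows `reserved` (8 bytes), so it starts at byte offset 8 and occupies 4 bytes.
Bytes at offsets 8..11: 22 83 D0 42.
In big-endian order the high byte comes first in memory.
The bytes are already most-significant first: 0x2283D042.

0x2283D042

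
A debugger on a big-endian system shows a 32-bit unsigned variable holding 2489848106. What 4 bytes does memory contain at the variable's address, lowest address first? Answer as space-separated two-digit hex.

94 68 11 2A

2489848106 in hexadecimal, padded to 32 bits, is 0x9468112A.
Split into bytes (most-significant first): 94 68 11 2A.
Big-endian: lowest address holds the most-significant byte.
So the memory order matches the most-significant-first order: 94 68 11 2A.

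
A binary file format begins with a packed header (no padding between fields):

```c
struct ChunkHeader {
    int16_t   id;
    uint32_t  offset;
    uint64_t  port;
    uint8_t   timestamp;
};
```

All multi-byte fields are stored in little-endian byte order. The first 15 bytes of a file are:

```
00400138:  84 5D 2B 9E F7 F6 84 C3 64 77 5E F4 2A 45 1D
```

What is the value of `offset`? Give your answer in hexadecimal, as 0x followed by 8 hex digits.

`offset` follows `id` (2 bytes), so it starts at byte offset 2 and occupies 4 bytes.
Bytes at offsets 2..5: 2B 9E F7 F6.
Little-endian: lowest address holds the least-significant byte.
Reassemble most-significant byte first: F6 F7 9E 2B → 0xF6F79E2B.

0xF6F79E2B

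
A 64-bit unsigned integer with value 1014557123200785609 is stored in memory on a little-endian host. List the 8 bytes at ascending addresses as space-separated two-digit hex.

1014557123200785609 in hexadecimal, padded to 64 bits, is 0x0E146E5404B99CC9.
Split into bytes (most-significant first): 0E 14 6E 54 04 B9 9C C9.
In little-endian order the low byte comes first in memory.
So at ascending addresses the bytes are C9 9C B9 04 54 6E 14 0E.

C9 9C B9 04 54 6E 14 0E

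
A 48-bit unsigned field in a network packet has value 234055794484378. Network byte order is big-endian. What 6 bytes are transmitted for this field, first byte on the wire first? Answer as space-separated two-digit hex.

234055794484378 in hexadecimal, padded to 48 bits, is 0xD4DF5C7CE49A.
Split into bytes (most-significant first): D4 DF 5C 7C E4 9A.
Big-endian: lowest address holds the most-significant byte.
So the memory order matches the most-significant-first order: D4 DF 5C 7C E4 9A.

D4 DF 5C 7C E4 9A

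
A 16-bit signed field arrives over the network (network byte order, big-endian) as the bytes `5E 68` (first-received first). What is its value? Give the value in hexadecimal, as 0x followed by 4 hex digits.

Big-endian: lowest address holds the most-significant byte.
The bytes are already most-significant first: 0x5E68.

0x5E68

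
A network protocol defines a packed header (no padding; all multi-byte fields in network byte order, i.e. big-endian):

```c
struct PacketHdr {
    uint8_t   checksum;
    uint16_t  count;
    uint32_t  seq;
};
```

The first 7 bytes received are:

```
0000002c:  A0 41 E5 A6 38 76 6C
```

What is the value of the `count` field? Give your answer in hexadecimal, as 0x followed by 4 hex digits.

`count` follows `checksum` (1 byte), so it starts at byte offset 1 and occupies 2 bytes.
Bytes at offsets 1..2: 41 E5.
In big-endian order the high byte comes first in memory.
The bytes are already most-significant first: 0x41E5.

0x41E5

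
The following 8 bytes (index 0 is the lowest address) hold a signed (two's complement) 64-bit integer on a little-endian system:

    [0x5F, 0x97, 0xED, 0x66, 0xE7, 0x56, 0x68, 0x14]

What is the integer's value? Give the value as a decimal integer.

Little-endian: lowest address holds the least-significant byte.
Reassemble most-significant byte first: 14 68 56 E7 66 ED 97 5F → 0x146856E766ED975F.
0x146856E766ED975F = 1470520830200747871.

1470520830200747871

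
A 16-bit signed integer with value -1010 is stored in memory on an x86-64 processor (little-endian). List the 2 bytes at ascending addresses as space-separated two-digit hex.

0E FC

Two's complement of -1010 in 16 bits: 1010 = 0x03F2; invert → 0xFC0D; add 1 → 0xFC0E.
Split into bytes (most-significant first): FC 0E.
Little-endian: lowest address holds the least-significant byte.
So at ascending addresses the bytes are 0E FC.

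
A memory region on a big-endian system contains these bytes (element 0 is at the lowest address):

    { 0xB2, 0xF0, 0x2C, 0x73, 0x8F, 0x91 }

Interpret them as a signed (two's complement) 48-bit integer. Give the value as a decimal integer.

Big-endian: lowest address holds the most-significant byte.
The bytes are already most-significant first: 0xB2F02C738F91.
Top bit is set, so as a signed 48-bit value this is 0xB2F02C738F91 − 2^48 = -84730369044591.

-84730369044591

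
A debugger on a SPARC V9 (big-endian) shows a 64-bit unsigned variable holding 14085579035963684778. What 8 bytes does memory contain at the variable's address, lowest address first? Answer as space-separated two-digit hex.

14085579035963684778 in hexadecimal, padded to 64 bits, is 0xC37A07812E4DF7AA.
Split into bytes (most-significant first): C3 7A 07 81 2E 4D F7 AA.
In big-endian order the high byte comes first in memory.
So the memory order matches the most-significant-first order: C3 7A 07 81 2E 4D F7 AA.

C3 7A 07 81 2E 4D F7 AA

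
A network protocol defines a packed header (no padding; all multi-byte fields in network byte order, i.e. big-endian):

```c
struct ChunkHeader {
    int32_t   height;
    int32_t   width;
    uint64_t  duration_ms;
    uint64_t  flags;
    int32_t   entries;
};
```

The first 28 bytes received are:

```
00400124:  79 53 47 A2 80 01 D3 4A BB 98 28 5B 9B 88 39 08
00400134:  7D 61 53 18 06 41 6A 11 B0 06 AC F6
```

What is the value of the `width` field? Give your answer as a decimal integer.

-2147364022

`width` follows `height` (4 bytes), so it starts at byte offset 4 and occupies 4 bytes.
Bytes at offsets 4..7: 80 01 D3 4A.
Big-endian: lowest address holds the most-significant byte.
The bytes are already most-significant first: 0x8001D34A.
Top bit is set, so as a signed 32-bit value this is 0x8001D34A − 2^32 = -2147364022.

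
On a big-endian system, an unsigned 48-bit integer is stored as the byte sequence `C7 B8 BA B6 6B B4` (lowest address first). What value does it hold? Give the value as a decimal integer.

Big-endian stores the most-significant byte at the lowest address.
The bytes are already most-significant first: 0xC7B8BAB66BB4.
0xC7B8BAB66BB4 = 219596220427188.

219596220427188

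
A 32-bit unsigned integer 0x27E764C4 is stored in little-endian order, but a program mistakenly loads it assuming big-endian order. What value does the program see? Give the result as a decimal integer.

Stored little-endian, the bytes at ascending addresses are C4 64 E7 27.
Read back as big-endian, the last byte is least significant, giving 0xC464E727.
0xC464E727 = 3294947111.

3294947111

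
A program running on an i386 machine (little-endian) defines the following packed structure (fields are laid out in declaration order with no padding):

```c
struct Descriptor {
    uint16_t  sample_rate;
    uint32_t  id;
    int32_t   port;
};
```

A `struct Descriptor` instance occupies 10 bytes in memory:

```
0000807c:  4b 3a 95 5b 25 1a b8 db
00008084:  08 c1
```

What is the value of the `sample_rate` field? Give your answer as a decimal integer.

`sample_rate` is the first field, at byte offset 0, occupying 2 bytes.
Bytes at offsets 0..1: 4B 3A.
Little-endian: lowest address holds the least-significant byte.
Reassemble most-significant byte first: 3A 4B → 0x3A4B.
0x3A4B = 14923.

14923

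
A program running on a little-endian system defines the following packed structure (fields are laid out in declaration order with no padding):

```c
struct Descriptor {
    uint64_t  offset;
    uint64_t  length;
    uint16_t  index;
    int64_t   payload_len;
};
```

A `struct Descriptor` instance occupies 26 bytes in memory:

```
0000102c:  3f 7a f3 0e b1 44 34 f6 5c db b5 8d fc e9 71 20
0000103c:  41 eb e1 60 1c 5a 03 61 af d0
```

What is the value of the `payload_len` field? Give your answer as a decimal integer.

-3409399725871570719

`payload_len` follows `offset` (8 B), `length` (8 B), `index` (2 B), so it starts at offset 8 + 8 + 2 = 18 and occupies 8 bytes.
Bytes at offsets 18..25: E1 60 1C 5A 03 61 AF D0.
Little-endian stores the least-significant byte at the lowest address.
Reassemble most-significant byte first: D0 AF 61 03 5A 1C 60 E1 → 0xD0AF61035A1C60E1.
Top bit is set, so as a signed 64-bit value this is 0xD0AF61035A1C60E1 − 2^64 = -3409399725871570719.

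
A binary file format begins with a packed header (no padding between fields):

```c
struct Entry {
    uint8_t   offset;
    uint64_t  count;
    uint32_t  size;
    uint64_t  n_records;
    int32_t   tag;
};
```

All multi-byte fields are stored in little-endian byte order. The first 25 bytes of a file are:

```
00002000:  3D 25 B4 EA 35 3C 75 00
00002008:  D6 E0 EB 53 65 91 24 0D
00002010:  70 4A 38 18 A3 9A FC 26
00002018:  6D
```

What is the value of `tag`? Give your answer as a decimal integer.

`tag` follows `offset` (1 B), `count` (8 B), `size` (4 B), `n_records` (8 B), so it starts at offset 1 + 8 + 4 + 8 = 21 and occupies 4 bytes.
Bytes at offsets 21..24: 9A FC 26 6D.
Little-endian: lowest address holds the least-significant byte.
Reassemble most-significant byte first: 6D 26 FC 9A → 0x6D26FC9A.
0x6D26FC9A = 1831271578.

1831271578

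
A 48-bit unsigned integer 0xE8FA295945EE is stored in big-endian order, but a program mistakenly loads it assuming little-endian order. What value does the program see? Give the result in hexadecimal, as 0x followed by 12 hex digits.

0xEE455929FAE8

Stored big-endian, the bytes at ascending addresses are E8 FA 29 59 45 EE.
Read back as little-endian, the first byte is least significant, giving 0xEE455929FAE8.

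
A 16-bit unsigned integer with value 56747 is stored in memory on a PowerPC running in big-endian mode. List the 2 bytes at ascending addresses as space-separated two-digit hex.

DD AB

56747 in hexadecimal, padded to 16 bits, is 0xDDAB.
Split into bytes (most-significant first): DD AB.
Big-endian: lowest address holds the most-significant byte.
So the memory order matches the most-significant-first order: DD AB.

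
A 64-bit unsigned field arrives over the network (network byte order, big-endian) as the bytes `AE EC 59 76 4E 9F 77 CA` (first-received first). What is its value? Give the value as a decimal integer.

Big-endian stores the most-significant byte at the lowest address.
The bytes are already most-significant first: 0xAEEC59764E9F77CA.
0xAEEC59764E9F77CA = 12604547821763262410.

12604547821763262410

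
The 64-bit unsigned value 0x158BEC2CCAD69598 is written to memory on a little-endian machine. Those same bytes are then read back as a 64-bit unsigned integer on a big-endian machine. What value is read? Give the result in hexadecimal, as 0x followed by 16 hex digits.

Stored little-endian, the bytes at ascending addresses are 98 95 D6 CA 2C EC 8B 15.
Read back as big-endian, the last byte is least significant, giving 0x9895D6CA2CEC8B15.

0x9895D6CA2CEC8B15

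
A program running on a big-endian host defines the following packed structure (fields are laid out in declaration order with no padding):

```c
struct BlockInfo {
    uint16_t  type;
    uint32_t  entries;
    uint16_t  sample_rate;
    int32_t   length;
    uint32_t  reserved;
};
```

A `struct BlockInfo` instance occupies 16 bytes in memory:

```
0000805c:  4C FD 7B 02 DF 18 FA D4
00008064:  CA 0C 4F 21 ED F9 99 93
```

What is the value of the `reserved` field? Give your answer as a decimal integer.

3992557971

`reserved` follows `type` (2 B), `entries` (4 B), `sample_rate` (2 B), `length` (4 B), so it starts at offset 2 + 4 + 2 + 4 = 12 and occupies 4 bytes.
Bytes at offsets 12..15: ED F9 99 93.
Big-endian stores the most-significant byte at the lowest address.
The bytes are already most-significant first: 0xEDF99993.
0xEDF99993 = 3992557971.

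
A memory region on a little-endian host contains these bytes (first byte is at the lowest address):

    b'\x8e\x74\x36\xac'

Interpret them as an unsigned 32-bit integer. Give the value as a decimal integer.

Little-endian stores the least-significant byte at the lowest address.
Reassemble most-significant byte first: AC 36 74 8E → 0xAC36748E.
0xAC36748E = 2889249934.

2889249934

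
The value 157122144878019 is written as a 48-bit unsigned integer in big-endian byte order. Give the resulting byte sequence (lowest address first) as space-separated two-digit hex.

157122144878019 in hexadecimal, padded to 48 bits, is 0x8EE6D9A1BDC3.
Split into bytes (most-significant first): 8E E6 D9 A1 BD C3.
Big-endian: lowest address holds the most-significant byte.
So the memory order matches the most-significant-first order: 8E E6 D9 A1 BD C3.

8E E6 D9 A1 BD C3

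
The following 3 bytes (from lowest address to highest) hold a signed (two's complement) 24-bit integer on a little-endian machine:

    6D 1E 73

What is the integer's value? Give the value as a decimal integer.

In little-endian order the low byte comes first in memory.
Reassemble most-significant byte first: 73 1E 6D → 0x731E6D.
0x731E6D = 7544429.

7544429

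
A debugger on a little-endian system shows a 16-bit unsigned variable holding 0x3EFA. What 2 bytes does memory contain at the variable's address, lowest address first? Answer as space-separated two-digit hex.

Split into bytes (most-significant first): 3E FA.
Little-endian: lowest address holds the least-significant byte.
So at ascending addresses the bytes are FA 3E.

FA 3E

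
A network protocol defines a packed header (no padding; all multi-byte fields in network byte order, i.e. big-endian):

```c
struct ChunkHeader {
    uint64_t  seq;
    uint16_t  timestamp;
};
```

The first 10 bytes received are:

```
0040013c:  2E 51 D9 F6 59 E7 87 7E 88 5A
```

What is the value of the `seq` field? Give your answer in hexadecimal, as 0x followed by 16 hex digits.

0x2E51D9F659E7877E

`seq` is the first field, at byte offset 0, occupying 8 bytes.
Bytes at offsets 0..7: 2E 51 D9 F6 59 E7 87 7E.
Big-endian stores the most-significant byte at the lowest address.
The bytes are already most-significant first: 0x2E51D9F659E7877E.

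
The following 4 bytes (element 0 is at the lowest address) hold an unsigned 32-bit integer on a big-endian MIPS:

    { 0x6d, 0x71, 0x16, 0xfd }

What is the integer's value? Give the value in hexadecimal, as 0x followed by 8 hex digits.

Big-endian stores the most-significant byte at the lowest address.
The bytes are already most-significant first: 0x6D7116FD.

0x6D7116FD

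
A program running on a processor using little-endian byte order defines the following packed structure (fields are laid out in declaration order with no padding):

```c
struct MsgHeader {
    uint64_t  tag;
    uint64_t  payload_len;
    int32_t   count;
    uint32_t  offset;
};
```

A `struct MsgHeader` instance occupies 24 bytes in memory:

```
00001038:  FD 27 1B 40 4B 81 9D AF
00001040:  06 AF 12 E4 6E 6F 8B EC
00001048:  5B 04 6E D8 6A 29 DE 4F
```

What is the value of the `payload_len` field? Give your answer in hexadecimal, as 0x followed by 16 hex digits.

`payload_len` follows `tag` (8 bytes), so it starts at byte offset 8 and occupies 8 bytes.
Bytes at offsets 8..15: 06 AF 12 E4 6E 6F 8B EC.
Little-endian stores the least-significant byte at the lowest address.
Reassemble most-significant byte first: EC 8B 6F 6E E4 12 AF 06 → 0xEC8B6F6EE412AF06.

0xEC8B6F6EE412AF06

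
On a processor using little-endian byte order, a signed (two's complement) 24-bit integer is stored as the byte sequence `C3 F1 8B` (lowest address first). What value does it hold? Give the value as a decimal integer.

-7605821

In little-endian order the low byte comes first in memory.
Reassemble most-significant byte first: 8B F1 C3 → 0x8BF1C3.
Top bit is set, so as a signed 24-bit value this is 0x8BF1C3 − 2^24 = -7605821.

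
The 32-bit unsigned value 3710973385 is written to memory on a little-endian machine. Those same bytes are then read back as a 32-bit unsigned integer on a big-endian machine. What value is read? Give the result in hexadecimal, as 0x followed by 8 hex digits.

3710973385 in 32-bit hexadecimal is 0xDD30F5C9.
Stored little-endian, the bytes at ascending addresses are C9 F5 30 DD.
Read back as big-endian, the last byte is least significant, giving 0xC9F530DD.

0xC9F530DD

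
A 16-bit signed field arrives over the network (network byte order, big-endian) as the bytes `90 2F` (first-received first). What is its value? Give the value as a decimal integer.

-28625

In big-endian order the high byte comes first in memory.
The bytes are already most-significant first: 0x902F.
Top bit is set, so as a signed 16-bit value this is 0x902F − 2^16 = -28625.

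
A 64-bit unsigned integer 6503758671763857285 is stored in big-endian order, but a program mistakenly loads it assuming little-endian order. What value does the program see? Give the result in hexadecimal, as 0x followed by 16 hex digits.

0x85DF59B70DFE415A

6503758671763857285 in 64-bit hexadecimal is 0x5A41FE0DB759DF85.
Stored big-endian, the bytes at ascending addresses are 5A 41 FE 0D B7 59 DF 85.
Read back as little-endian, the first byte is least significant, giving 0x85DF59B70DFE415A.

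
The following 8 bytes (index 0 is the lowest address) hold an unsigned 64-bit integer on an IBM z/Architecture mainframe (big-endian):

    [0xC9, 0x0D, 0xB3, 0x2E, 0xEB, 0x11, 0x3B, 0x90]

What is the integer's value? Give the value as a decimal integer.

Big-endian stores the most-significant byte at the lowest address.
The bytes are already most-significant first: 0xC90DB32EEB113B90.
0xC90DB32EEB113B90 = 14487432590414396304.

14487432590414396304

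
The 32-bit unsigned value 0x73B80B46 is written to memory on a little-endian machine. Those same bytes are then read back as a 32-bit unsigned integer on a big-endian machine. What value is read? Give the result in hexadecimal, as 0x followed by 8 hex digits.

Stored little-endian, the bytes at ascending addresses are 46 0B B8 73.
Read back as big-endian, the last byte is least significant, giving 0x460BB873.

0x460BB873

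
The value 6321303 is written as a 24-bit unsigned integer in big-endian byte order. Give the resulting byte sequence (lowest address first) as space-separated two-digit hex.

6321303 in hexadecimal, padded to 24 bits, is 0x607497.
Split into bytes (most-significant first): 60 74 97.
Big-endian stores the most-significant byte at the lowest address.
So the memory order matches the most-significant-first order: 60 74 97.

60 74 97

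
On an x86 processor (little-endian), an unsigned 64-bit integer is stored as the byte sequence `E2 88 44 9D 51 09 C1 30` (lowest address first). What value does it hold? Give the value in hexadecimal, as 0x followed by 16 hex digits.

0x30C109519D4488E2

Little-endian: lowest address holds the least-significant byte.
Reassemble most-significant byte first: 30 C1 09 51 9D 44 88 E2 → 0x30C109519D4488E2.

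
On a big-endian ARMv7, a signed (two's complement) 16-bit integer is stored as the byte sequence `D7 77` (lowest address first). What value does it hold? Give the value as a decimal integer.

-10377

In big-endian order the high byte comes first in memory.
The bytes are already most-significant first: 0xD777.
Top bit is set, so as a signed 16-bit value this is 0xD777 − 2^16 = -10377.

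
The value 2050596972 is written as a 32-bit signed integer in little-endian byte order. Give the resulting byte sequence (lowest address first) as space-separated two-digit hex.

2050596972 in hexadecimal, padded to 32 bits, is 0x7A39A06C.
Split into bytes (most-significant first): 7A 39 A0 6C.
Little-endian: lowest address holds the least-significant byte.
So at ascending addresses the bytes are 6C A0 39 7A.

6C A0 39 7A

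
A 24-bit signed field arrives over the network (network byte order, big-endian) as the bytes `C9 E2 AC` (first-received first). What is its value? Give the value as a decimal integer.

Big-endian: lowest address holds the most-significant byte.
The bytes are already most-significant first: 0xC9E2AC.
Top bit is set, so as a signed 24-bit value this is 0xC9E2AC − 2^24 = -3546452.

-3546452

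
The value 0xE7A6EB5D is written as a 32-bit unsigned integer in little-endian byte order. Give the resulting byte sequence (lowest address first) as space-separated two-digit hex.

5D EB A6 E7

Split into bytes (most-significant first): E7 A6 EB 5D.
In little-endian order the low byte comes first in memory.
So at ascending addresses the bytes are 5D EB A6 E7.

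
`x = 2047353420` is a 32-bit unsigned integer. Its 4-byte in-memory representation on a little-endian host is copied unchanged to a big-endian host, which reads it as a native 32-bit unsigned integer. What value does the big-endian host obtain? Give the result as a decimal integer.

1277298810

2047353420 in 32-bit hexadecimal is 0x7A08224C.
Stored little-endian, the bytes at ascending addresses are 4C 22 08 7A.
Read back as big-endian, the last byte is least significant, giving 0x4C22087A.
0x4C22087A = 1277298810.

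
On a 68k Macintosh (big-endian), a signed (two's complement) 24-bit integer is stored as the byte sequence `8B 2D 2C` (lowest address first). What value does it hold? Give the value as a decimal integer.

-7656148

Big-endian: lowest address holds the most-significant byte.
The bytes are already most-significant first: 0x8B2D2C.
Top bit is set, so as a signed 24-bit value this is 0x8B2D2C − 2^24 = -7656148.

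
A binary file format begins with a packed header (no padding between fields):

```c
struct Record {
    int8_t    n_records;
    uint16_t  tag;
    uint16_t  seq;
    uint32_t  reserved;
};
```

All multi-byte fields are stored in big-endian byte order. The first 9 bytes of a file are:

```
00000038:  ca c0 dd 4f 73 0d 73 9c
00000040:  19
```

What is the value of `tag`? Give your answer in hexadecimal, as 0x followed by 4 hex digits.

0xC0DD

`tag` follows `n_records` (1 byte), so it starts at byte offset 1 and occupies 2 bytes.
Bytes at offsets 1..2: C0 DD.
Big-endian stores the most-significant byte at the lowest address.
The bytes are already most-significant first: 0xC0DD.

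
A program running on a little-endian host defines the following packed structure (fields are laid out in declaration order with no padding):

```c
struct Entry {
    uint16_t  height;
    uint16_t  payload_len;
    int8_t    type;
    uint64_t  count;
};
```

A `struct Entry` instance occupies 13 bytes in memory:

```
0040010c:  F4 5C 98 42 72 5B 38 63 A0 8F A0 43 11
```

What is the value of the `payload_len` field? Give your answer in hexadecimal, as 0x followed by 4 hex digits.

`payload_len` follows `height` (2 bytes), so it starts at byte offset 2 and occupies 2 bytes.
Bytes at offsets 2..3: 98 42.
Little-endian: lowest address holds the least-significant byte.
Reassemble most-significant byte first: 42 98 → 0x4298.

0x4298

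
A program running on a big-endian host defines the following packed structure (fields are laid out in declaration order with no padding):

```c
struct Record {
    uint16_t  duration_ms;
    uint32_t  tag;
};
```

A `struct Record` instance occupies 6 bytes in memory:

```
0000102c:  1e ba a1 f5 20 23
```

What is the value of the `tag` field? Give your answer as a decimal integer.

`tag` follows `duration_ms` (2 bytes), so it starts at byte offset 2 and occupies 4 bytes.
Bytes at offsets 2..5: A1 F5 20 23.
Big-endian: lowest address holds the most-significant byte.
The bytes are already most-significant first: 0xA1F52023.
0xA1F52023 = 2717196323.

2717196323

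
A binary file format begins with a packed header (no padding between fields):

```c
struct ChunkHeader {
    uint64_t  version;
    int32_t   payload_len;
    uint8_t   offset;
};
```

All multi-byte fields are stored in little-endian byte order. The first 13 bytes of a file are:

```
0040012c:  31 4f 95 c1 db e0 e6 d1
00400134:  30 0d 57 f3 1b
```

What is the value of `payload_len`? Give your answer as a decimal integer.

-212398800

`payload_len` follows `version` (8 bytes), so it starts at byte offset 8 and occupies 4 bytes.
Bytes at offsets 8..11: 30 0D 57 F3.
Little-endian stores the least-significant byte at the lowest address.
Reassemble most-significant byte first: F3 57 0D 30 → 0xF3570D30.
Top bit is set, so as a signed 32-bit value this is 0xF3570D30 − 2^32 = -212398800.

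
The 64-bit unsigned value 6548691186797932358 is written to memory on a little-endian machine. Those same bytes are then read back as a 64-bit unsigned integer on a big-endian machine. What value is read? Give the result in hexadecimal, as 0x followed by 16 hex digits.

0x466FD21CF09FE15A

6548691186797932358 in 64-bit hexadecimal is 0x5AE19FF01CD26F46.
Stored little-endian, the bytes at ascending addresses are 46 6F D2 1C F0 9F E1 5A.
Read back as big-endian, the last byte is least significant, giving 0x466FD21CF09FE15A.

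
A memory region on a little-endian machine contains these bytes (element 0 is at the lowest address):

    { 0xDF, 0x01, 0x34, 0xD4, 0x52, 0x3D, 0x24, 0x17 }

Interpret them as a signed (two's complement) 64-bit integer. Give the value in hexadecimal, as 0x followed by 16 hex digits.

Little-endian: lowest address holds the least-significant byte.
Reassemble most-significant byte first: 17 24 3D 52 D4 34 01 DF → 0x17243D52D43401DF.

0x17243D52D43401DF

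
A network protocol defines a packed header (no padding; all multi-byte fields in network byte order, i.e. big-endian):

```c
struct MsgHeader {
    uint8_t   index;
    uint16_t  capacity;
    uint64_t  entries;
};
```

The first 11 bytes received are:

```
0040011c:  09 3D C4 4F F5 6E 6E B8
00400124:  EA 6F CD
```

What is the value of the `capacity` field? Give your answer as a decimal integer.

15812

`capacity` follows `index` (1 byte), so it starts at byte offset 1 and occupies 2 bytes.
Bytes at offsets 1..2: 3D C4.
Big-endian: lowest address holds the most-significant byte.
The bytes are already most-significant first: 0x3DC4.
0x3DC4 = 15812.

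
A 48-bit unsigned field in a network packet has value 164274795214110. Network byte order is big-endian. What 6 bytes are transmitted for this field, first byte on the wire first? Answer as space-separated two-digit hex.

95 68 34 D0 75 1E

164274795214110 in hexadecimal, padded to 48 bits, is 0x956834D0751E.
Split into bytes (most-significant first): 95 68 34 D0 75 1E.
Big-endian stores the most-significant byte at the lowest address.
So the memory order matches the most-significant-first order: 95 68 34 D0 75 1E.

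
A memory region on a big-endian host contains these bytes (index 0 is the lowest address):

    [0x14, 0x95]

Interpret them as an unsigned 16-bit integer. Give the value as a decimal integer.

5269

In big-endian order the high byte comes first in memory.
The bytes are already most-significant first: 0x1495.
0x1495 = 5269.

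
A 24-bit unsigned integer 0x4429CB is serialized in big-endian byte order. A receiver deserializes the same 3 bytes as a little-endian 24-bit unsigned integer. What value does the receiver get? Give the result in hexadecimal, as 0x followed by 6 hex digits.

Stored big-endian, the bytes at ascending addresses are 44 29 CB.
Read back as little-endian, the first byte is least significant, giving 0xCB2944.

0xCB2944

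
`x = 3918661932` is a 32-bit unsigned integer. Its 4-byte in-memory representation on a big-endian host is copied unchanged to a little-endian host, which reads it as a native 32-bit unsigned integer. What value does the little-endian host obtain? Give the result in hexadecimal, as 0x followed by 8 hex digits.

3918661932 in 32-bit hexadecimal is 0xE992092C.
Stored big-endian, the bytes at ascending addresses are E9 92 09 2C.
Read back as little-endian, the first byte is least significant, giving 0x2C0992E9.

0x2C0992E9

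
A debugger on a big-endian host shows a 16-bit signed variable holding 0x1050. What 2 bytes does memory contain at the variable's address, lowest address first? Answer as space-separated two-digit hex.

10 50

Split into bytes (most-significant first): 10 50.
Big-endian stores the most-significant byte at the lowest address.
So the memory order matches the most-significant-first order: 10 50.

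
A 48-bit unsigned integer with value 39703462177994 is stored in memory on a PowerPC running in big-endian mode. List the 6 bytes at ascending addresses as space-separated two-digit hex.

39703462177994 in hexadecimal, padded to 48 bits, is 0x241C2EC26CCA.
Split into bytes (most-significant first): 24 1C 2E C2 6C CA.
In big-endian order the high byte comes first in memory.
So the memory order matches the most-significant-first order: 24 1C 2E C2 6C CA.

24 1C 2E C2 6C CA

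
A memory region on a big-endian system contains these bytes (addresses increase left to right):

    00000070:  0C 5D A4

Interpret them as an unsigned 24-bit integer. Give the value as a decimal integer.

Big-endian: lowest address holds the most-significant byte.
The bytes are already most-significant first: 0x0C5DA4.
0x0C5DA4 = 810404.

810404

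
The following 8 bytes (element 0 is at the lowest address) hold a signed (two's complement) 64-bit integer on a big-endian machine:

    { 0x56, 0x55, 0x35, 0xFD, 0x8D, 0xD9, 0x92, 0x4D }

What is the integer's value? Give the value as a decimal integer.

Big-endian: lowest address holds the most-significant byte.
The bytes are already most-significant first: 0x565535FD8DD9924D.
0x565535FD8DD9924D = 6220937823405052493.

6220937823405052493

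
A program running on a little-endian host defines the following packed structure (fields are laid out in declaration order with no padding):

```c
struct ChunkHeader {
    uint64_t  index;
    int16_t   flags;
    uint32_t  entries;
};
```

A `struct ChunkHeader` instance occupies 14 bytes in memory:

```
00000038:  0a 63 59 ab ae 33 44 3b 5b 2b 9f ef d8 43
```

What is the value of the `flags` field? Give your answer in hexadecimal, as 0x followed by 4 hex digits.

`flags` follows `index` (8 bytes), so it starts at byte offset 8 and occupies 2 bytes.
Bytes at offsets 8..9: 5B 2B.
Little-endian stores the least-significant byte at the lowest address.
Reassemble most-significant byte first: 2B 5B → 0x2B5B.

0x2B5B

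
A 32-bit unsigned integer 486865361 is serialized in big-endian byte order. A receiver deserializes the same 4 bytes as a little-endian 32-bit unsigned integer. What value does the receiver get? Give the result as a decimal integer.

486865361 in 32-bit hexadecimal is 0x1D04F9D1.
Stored big-endian, the bytes at ascending addresses are 1D 04 F9 D1.
Read back as little-endian, the first byte is least significant, giving 0xD1F9041D.
0xD1F9041D = 3522757661.

3522757661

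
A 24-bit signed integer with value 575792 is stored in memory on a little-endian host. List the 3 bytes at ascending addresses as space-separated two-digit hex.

30 C9 08

575792 in hexadecimal, padded to 24 bits, is 0x08C930.
Split into bytes (most-significant first): 08 C9 30.
Little-endian stores the least-significant byte at the lowest address.
So at ascending addresses the bytes are 30 C9 08.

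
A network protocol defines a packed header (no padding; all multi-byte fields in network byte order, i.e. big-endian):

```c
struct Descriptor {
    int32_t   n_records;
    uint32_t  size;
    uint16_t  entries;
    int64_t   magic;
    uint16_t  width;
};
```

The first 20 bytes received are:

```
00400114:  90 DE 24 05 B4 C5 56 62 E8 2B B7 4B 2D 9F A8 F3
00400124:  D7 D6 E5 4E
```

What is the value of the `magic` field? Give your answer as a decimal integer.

`magic` follows `n_records` (4 B), `size` (4 B), `entries` (2 B), so it starts at offset 4 + 4 + 2 = 10 and occupies 8 bytes.
Bytes at offsets 10..17: B7 4B 2D 9F A8 F3 D7 D6.
Big-endian: lowest address holds the most-significant byte.
The bytes are already most-significant first: 0xB74B2D9FA8F3D7D6.
Top bit is set, so as a signed 64-bit value this is 0xB74B2D9FA8F3D7D6 − 2^64 = -5239043577757837354.

-5239043577757837354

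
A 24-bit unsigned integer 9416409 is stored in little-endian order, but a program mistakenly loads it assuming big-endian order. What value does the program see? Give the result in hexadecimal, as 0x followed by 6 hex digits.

0xD9AE8F

9416409 in 24-bit hexadecimal is 0x8FAED9.
Stored little-endian, the bytes at ascending addresses are D9 AE 8F.
Read back as big-endian, the last byte is least significant, giving 0xD9AE8F.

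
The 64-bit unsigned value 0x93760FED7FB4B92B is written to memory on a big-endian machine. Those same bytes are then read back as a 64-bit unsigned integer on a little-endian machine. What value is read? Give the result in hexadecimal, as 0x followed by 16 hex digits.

Stored big-endian, the bytes at ascending addresses are 93 76 0F ED 7F B4 B9 2B.
Read back as little-endian, the first byte is least significant, giving 0x2BB9B47FED0F7693.

0x2BB9B47FED0F7693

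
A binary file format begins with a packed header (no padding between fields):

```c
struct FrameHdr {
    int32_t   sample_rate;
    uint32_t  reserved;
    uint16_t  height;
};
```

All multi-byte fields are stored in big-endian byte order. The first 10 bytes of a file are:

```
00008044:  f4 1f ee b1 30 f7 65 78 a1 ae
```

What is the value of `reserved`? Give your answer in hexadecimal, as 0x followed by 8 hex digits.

0x30F76578

`reserved` follows `sample_rate` (4 bytes), so it starts at byte offset 4 and occupies 4 bytes.
Bytes at offsets 4..7: 30 F7 65 78.
Big-endian: lowest address holds the most-significant byte.
The bytes are already most-significant first: 0x30F76578.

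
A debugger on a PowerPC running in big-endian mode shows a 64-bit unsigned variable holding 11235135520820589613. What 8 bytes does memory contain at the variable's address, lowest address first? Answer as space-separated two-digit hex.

9B EB 38 3A D9 E2 74 2D

11235135520820589613 in hexadecimal, padded to 64 bits, is 0x9BEB383AD9E2742D.
Split into bytes (most-significant first): 9B EB 38 3A D9 E2 74 2D.
Big-endian stores the most-significant byte at the lowest address.
So the memory order matches the most-significant-first order: 9B EB 38 3A D9 E2 74 2D.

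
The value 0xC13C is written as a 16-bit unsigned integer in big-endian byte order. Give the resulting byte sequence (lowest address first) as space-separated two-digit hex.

Split into bytes (most-significant first): C1 3C.
Big-endian: lowest address holds the most-significant byte.
So the memory order matches the most-significant-first order: C1 3C.

C1 3C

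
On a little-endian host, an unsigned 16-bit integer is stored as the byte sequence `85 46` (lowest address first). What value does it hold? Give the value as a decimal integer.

Little-endian: lowest address holds the least-significant byte.
Reassemble most-significant byte first: 46 85 → 0x4685.
0x4685 = 18053.

18053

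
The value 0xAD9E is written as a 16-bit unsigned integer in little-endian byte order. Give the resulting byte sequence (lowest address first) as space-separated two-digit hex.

Split into bytes (most-significant first): AD 9E.
Little-endian: lowest address holds the least-significant byte.
So at ascending addresses the bytes are 9E AD.

9E AD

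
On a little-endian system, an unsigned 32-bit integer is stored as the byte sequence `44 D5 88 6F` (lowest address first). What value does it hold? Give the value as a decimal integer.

1871238468

Little-endian: lowest address holds the least-significant byte.
Reassemble most-significant byte first: 6F 88 D5 44 → 0x6F88D544.
0x6F88D544 = 1871238468.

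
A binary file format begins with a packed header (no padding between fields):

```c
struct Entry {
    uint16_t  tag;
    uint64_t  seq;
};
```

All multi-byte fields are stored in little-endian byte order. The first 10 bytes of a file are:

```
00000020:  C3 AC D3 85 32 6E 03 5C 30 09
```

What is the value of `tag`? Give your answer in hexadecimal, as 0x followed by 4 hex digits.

`tag` is the first field, at byte offset 0, occupying 2 bytes.
Bytes at offsets 0..1: C3 AC.
In little-endian order the low byte comes first in memory.
Reassemble most-significant byte first: AC C3 → 0xACC3.

0xACC3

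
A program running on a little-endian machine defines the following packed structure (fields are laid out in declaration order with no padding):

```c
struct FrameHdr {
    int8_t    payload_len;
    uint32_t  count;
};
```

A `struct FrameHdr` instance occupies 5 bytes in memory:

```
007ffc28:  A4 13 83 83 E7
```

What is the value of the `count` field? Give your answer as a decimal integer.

`count` follows `payload_len` (1 byte), so it starts at byte offset 1 and occupies 4 bytes.
Bytes at offsets 1..4: 13 83 83 E7.
Little-endian stores the least-significant byte at the lowest address.
Reassemble most-significant byte first: E7 83 83 13 → 0xE7838313.
0xE7838313 = 3884155667.

3884155667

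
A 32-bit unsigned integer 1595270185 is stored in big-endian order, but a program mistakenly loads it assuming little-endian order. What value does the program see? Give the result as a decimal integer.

1595270185 in 32-bit hexadecimal is 0x5F15E429.
Stored big-endian, the bytes at ascending addresses are 5F 15 E4 29.
Read back as little-endian, the first byte is least significant, giving 0x29E4155F.
0x29E4155F = 702813535.

702813535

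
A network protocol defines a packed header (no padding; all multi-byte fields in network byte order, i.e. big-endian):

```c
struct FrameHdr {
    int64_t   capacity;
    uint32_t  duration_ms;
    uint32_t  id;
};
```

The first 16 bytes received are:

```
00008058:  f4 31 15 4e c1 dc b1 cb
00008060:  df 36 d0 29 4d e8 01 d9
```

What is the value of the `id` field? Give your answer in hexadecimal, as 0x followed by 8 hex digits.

`id` follows `capacity` (8 B), `duration_ms` (4 B), so it starts at offset 8 + 4 = 12 and occupies 4 bytes.
Bytes at offsets 12..15: 4D E8 01 D9.
Big-endian: lowest address holds the most-significant byte.
The bytes are already most-significant first: 0x4DE801D9.

0x4DE801D9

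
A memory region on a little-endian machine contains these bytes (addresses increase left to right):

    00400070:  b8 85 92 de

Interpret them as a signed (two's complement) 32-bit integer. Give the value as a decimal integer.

Little-endian stores the least-significant byte at the lowest address.
Reassemble most-significant byte first: DE 92 85 B8 → 0xDE9285B8.
Top bit is set, so as a signed 32-bit value this is 0xDE9285B8 − 2^32 = -560822856.

-560822856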